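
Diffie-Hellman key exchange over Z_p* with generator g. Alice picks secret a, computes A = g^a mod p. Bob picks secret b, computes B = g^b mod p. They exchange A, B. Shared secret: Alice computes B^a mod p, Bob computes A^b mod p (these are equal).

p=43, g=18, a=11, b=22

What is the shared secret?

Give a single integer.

A = 18^11 mod 43  (bits of 11 = 1011)
  bit 0 = 1: r = r^2 * 18 mod 43 = 1^2 * 18 = 1*18 = 18
  bit 1 = 0: r = r^2 mod 43 = 18^2 = 23
  bit 2 = 1: r = r^2 * 18 mod 43 = 23^2 * 18 = 13*18 = 19
  bit 3 = 1: r = r^2 * 18 mod 43 = 19^2 * 18 = 17*18 = 5
  -> A = 5
B = 18^22 mod 43  (bits of 22 = 10110)
  bit 0 = 1: r = r^2 * 18 mod 43 = 1^2 * 18 = 1*18 = 18
  bit 1 = 0: r = r^2 mod 43 = 18^2 = 23
  bit 2 = 1: r = r^2 * 18 mod 43 = 23^2 * 18 = 13*18 = 19
  bit 3 = 1: r = r^2 * 18 mod 43 = 19^2 * 18 = 17*18 = 5
  bit 4 = 0: r = r^2 mod 43 = 5^2 = 25
  -> B = 25
s = B^a = 25^11 mod 43  (bits of 11 = 1011)
  bit 0 = 1: r = r^2 * 25 mod 43 = 1^2 * 25 = 1*25 = 25
  bit 1 = 0: r = r^2 mod 43 = 25^2 = 23
  bit 2 = 1: r = r^2 * 25 mod 43 = 23^2 * 25 = 13*25 = 24
  bit 3 = 1: r = r^2 * 25 mod 43 = 24^2 * 25 = 17*25 = 38
  -> s = B^a = 38

Answer: 38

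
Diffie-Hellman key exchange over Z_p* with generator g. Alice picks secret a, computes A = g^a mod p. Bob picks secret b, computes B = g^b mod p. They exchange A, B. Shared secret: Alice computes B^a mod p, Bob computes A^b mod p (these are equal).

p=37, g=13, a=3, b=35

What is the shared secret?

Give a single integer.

Answer: 8

Derivation:
A = 13^3 mod 37  (bits of 3 = 11)
  bit 0 = 1: r = r^2 * 13 mod 37 = 1^2 * 13 = 1*13 = 13
  bit 1 = 1: r = r^2 * 13 mod 37 = 13^2 * 13 = 21*13 = 14
  -> A = 14
B = 13^35 mod 37  (bits of 35 = 100011)
  bit 0 = 1: r = r^2 * 13 mod 37 = 1^2 * 13 = 1*13 = 13
  bit 1 = 0: r = r^2 mod 37 = 13^2 = 21
  bit 2 = 0: r = r^2 mod 37 = 21^2 = 34
  bit 3 = 0: r = r^2 mod 37 = 34^2 = 9
  bit 4 = 1: r = r^2 * 13 mod 37 = 9^2 * 13 = 7*13 = 17
  bit 5 = 1: r = r^2 * 13 mod 37 = 17^2 * 13 = 30*13 = 20
  -> B = 20
s = B^a = 20^3 mod 37  (bits of 3 = 11)
  bit 0 = 1: r = r^2 * 20 mod 37 = 1^2 * 20 = 1*20 = 20
  bit 1 = 1: r = r^2 * 20 mod 37 = 20^2 * 20 = 30*20 = 8
  -> s = B^a = 8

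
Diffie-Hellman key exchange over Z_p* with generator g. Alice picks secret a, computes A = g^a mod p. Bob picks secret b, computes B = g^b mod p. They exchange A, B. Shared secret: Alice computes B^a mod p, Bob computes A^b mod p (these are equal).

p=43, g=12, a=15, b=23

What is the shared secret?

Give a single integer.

A = 12^15 mod 43  (bits of 15 = 1111)
  bit 0 = 1: r = r^2 * 12 mod 43 = 1^2 * 12 = 1*12 = 12
  bit 1 = 1: r = r^2 * 12 mod 43 = 12^2 * 12 = 15*12 = 8
  bit 2 = 1: r = r^2 * 12 mod 43 = 8^2 * 12 = 21*12 = 37
  bit 3 = 1: r = r^2 * 12 mod 43 = 37^2 * 12 = 36*12 = 2
  -> A = 2
B = 12^23 mod 43  (bits of 23 = 10111)
  bit 0 = 1: r = r^2 * 12 mod 43 = 1^2 * 12 = 1*12 = 12
  bit 1 = 0: r = r^2 mod 43 = 12^2 = 15
  bit 2 = 1: r = r^2 * 12 mod 43 = 15^2 * 12 = 10*12 = 34
  bit 3 = 1: r = r^2 * 12 mod 43 = 34^2 * 12 = 38*12 = 26
  bit 4 = 1: r = r^2 * 12 mod 43 = 26^2 * 12 = 31*12 = 28
  -> B = 28
s = B^a = 28^15 mod 43  (bits of 15 = 1111)
  bit 0 = 1: r = r^2 * 28 mod 43 = 1^2 * 28 = 1*28 = 28
  bit 1 = 1: r = r^2 * 28 mod 43 = 28^2 * 28 = 10*28 = 22
  bit 2 = 1: r = r^2 * 28 mod 43 = 22^2 * 28 = 11*28 = 7
  bit 3 = 1: r = r^2 * 28 mod 43 = 7^2 * 28 = 6*28 = 39
  -> s = B^a = 39

Answer: 39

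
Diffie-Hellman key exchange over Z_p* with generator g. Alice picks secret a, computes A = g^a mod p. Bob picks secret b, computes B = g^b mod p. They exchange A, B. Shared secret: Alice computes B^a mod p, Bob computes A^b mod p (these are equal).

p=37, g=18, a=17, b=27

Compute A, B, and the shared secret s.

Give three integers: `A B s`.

Answer: 2 6 6

Derivation:
A = 18^17 mod 37  (bits of 17 = 10001)
  bit 0 = 1: r = r^2 * 18 mod 37 = 1^2 * 18 = 1*18 = 18
  bit 1 = 0: r = r^2 mod 37 = 18^2 = 28
  bit 2 = 0: r = r^2 mod 37 = 28^2 = 7
  bit 3 = 0: r = r^2 mod 37 = 7^2 = 12
  bit 4 = 1: r = r^2 * 18 mod 37 = 12^2 * 18 = 33*18 = 2
  -> A = 2
B = 18^27 mod 37  (bits of 27 = 11011)
  bit 0 = 1: r = r^2 * 18 mod 37 = 1^2 * 18 = 1*18 = 18
  bit 1 = 1: r = r^2 * 18 mod 37 = 18^2 * 18 = 28*18 = 23
  bit 2 = 0: r = r^2 mod 37 = 23^2 = 11
  bit 3 = 1: r = r^2 * 18 mod 37 = 11^2 * 18 = 10*18 = 32
  bit 4 = 1: r = r^2 * 18 mod 37 = 32^2 * 18 = 25*18 = 6
  -> B = 6
s = B^a = 6^17 mod 37  (bits of 17 = 10001)
  bit 0 = 1: r = r^2 * 6 mod 37 = 1^2 * 6 = 1*6 = 6
  bit 1 = 0: r = r^2 mod 37 = 6^2 = 36
  bit 2 = 0: r = r^2 mod 37 = 36^2 = 1
  bit 3 = 0: r = r^2 mod 37 = 1^2 = 1
  bit 4 = 1: r = r^2 * 6 mod 37 = 1^2 * 6 = 1*6 = 6
  -> s = B^a = 6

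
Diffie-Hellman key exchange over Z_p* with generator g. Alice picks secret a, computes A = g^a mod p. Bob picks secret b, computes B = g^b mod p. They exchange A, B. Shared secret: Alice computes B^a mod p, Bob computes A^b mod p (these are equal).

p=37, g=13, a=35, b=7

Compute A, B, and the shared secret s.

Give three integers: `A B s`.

A = 13^35 mod 37  (bits of 35 = 100011)
  bit 0 = 1: r = r^2 * 13 mod 37 = 1^2 * 13 = 1*13 = 13
  bit 1 = 0: r = r^2 mod 37 = 13^2 = 21
  bit 2 = 0: r = r^2 mod 37 = 21^2 = 34
  bit 3 = 0: r = r^2 mod 37 = 34^2 = 9
  bit 4 = 1: r = r^2 * 13 mod 37 = 9^2 * 13 = 7*13 = 17
  bit 5 = 1: r = r^2 * 13 mod 37 = 17^2 * 13 = 30*13 = 20
  -> A = 20
B = 13^7 mod 37  (bits of 7 = 111)
  bit 0 = 1: r = r^2 * 13 mod 37 = 1^2 * 13 = 1*13 = 13
  bit 1 = 1: r = r^2 * 13 mod 37 = 13^2 * 13 = 21*13 = 14
  bit 2 = 1: r = r^2 * 13 mod 37 = 14^2 * 13 = 11*13 = 32
  -> B = 32
s = B^a = 32^35 mod 37  (bits of 35 = 100011)
  bit 0 = 1: r = r^2 * 32 mod 37 = 1^2 * 32 = 1*32 = 32
  bit 1 = 0: r = r^2 mod 37 = 32^2 = 25
  bit 2 = 0: r = r^2 mod 37 = 25^2 = 33
  bit 3 = 0: r = r^2 mod 37 = 33^2 = 16
  bit 4 = 1: r = r^2 * 32 mod 37 = 16^2 * 32 = 34*32 = 15
  bit 5 = 1: r = r^2 * 32 mod 37 = 15^2 * 32 = 3*32 = 22
  -> s = B^a = 22

Answer: 20 32 22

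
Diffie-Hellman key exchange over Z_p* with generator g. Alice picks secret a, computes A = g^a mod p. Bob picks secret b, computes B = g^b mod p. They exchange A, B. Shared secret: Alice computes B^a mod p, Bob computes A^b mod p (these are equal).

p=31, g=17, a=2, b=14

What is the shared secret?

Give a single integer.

A = 17^2 mod 31  (bits of 2 = 10)
  bit 0 = 1: r = r^2 * 17 mod 31 = 1^2 * 17 = 1*17 = 17
  bit 1 = 0: r = r^2 mod 31 = 17^2 = 10
  -> A = 10
B = 17^14 mod 31  (bits of 14 = 1110)
  bit 0 = 1: r = r^2 * 17 mod 31 = 1^2 * 17 = 1*17 = 17
  bit 1 = 1: r = r^2 * 17 mod 31 = 17^2 * 17 = 10*17 = 15
  bit 2 = 1: r = r^2 * 17 mod 31 = 15^2 * 17 = 8*17 = 12
  bit 3 = 0: r = r^2 mod 31 = 12^2 = 20
  -> B = 20
s = B^a = 20^2 mod 31  (bits of 2 = 10)
  bit 0 = 1: r = r^2 * 20 mod 31 = 1^2 * 20 = 1*20 = 20
  bit 1 = 0: r = r^2 mod 31 = 20^2 = 28
  -> s = B^a = 28

Answer: 28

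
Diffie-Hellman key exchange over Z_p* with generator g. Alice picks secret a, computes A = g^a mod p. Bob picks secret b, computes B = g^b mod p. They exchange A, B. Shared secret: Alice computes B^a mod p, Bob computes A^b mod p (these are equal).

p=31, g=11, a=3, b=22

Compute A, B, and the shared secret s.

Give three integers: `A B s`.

A = 11^3 mod 31  (bits of 3 = 11)
  bit 0 = 1: r = r^2 * 11 mod 31 = 1^2 * 11 = 1*11 = 11
  bit 1 = 1: r = r^2 * 11 mod 31 = 11^2 * 11 = 28*11 = 29
  -> A = 29
B = 11^22 mod 31  (bits of 22 = 10110)
  bit 0 = 1: r = r^2 * 11 mod 31 = 1^2 * 11 = 1*11 = 11
  bit 1 = 0: r = r^2 mod 31 = 11^2 = 28
  bit 2 = 1: r = r^2 * 11 mod 31 = 28^2 * 11 = 9*11 = 6
  bit 3 = 1: r = r^2 * 11 mod 31 = 6^2 * 11 = 5*11 = 24
  bit 4 = 0: r = r^2 mod 31 = 24^2 = 18
  -> B = 18
s = B^a = 18^3 mod 31  (bits of 3 = 11)
  bit 0 = 1: r = r^2 * 18 mod 31 = 1^2 * 18 = 1*18 = 18
  bit 1 = 1: r = r^2 * 18 mod 31 = 18^2 * 18 = 14*18 = 4
  -> s = B^a = 4

Answer: 29 18 4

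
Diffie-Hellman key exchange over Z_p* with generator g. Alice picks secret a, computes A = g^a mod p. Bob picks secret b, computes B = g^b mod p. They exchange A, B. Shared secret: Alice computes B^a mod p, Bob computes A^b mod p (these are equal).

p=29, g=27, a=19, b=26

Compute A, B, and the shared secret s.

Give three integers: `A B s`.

Answer: 3 22 13

Derivation:
A = 27^19 mod 29  (bits of 19 = 10011)
  bit 0 = 1: r = r^2 * 27 mod 29 = 1^2 * 27 = 1*27 = 27
  bit 1 = 0: r = r^2 mod 29 = 27^2 = 4
  bit 2 = 0: r = r^2 mod 29 = 4^2 = 16
  bit 3 = 1: r = r^2 * 27 mod 29 = 16^2 * 27 = 24*27 = 10
  bit 4 = 1: r = r^2 * 27 mod 29 = 10^2 * 27 = 13*27 = 3
  -> A = 3
B = 27^26 mod 29  (bits of 26 = 11010)
  bit 0 = 1: r = r^2 * 27 mod 29 = 1^2 * 27 = 1*27 = 27
  bit 1 = 1: r = r^2 * 27 mod 29 = 27^2 * 27 = 4*27 = 21
  bit 2 = 0: r = r^2 mod 29 = 21^2 = 6
  bit 3 = 1: r = r^2 * 27 mod 29 = 6^2 * 27 = 7*27 = 15
  bit 4 = 0: r = r^2 mod 29 = 15^2 = 22
  -> B = 22
s = B^a = 22^19 mod 29  (bits of 19 = 10011)
  bit 0 = 1: r = r^2 * 22 mod 29 = 1^2 * 22 = 1*22 = 22
  bit 1 = 0: r = r^2 mod 29 = 22^2 = 20
  bit 2 = 0: r = r^2 mod 29 = 20^2 = 23
  bit 3 = 1: r = r^2 * 22 mod 29 = 23^2 * 22 = 7*22 = 9
  bit 4 = 1: r = r^2 * 22 mod 29 = 9^2 * 22 = 23*22 = 13
  -> s = B^a = 13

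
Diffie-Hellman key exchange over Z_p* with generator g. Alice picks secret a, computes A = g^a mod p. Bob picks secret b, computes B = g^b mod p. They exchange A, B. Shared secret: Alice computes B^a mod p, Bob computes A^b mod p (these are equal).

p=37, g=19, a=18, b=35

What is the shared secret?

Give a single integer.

Answer: 36

Derivation:
A = 19^18 mod 37  (bits of 18 = 10010)
  bit 0 = 1: r = r^2 * 19 mod 37 = 1^2 * 19 = 1*19 = 19
  bit 1 = 0: r = r^2 mod 37 = 19^2 = 28
  bit 2 = 0: r = r^2 mod 37 = 28^2 = 7
  bit 3 = 1: r = r^2 * 19 mod 37 = 7^2 * 19 = 12*19 = 6
  bit 4 = 0: r = r^2 mod 37 = 6^2 = 36
  -> A = 36
B = 19^35 mod 37  (bits of 35 = 100011)
  bit 0 = 1: r = r^2 * 19 mod 37 = 1^2 * 19 = 1*19 = 19
  bit 1 = 0: r = r^2 mod 37 = 19^2 = 28
  bit 2 = 0: r = r^2 mod 37 = 28^2 = 7
  bit 3 = 0: r = r^2 mod 37 = 7^2 = 12
  bit 4 = 1: r = r^2 * 19 mod 37 = 12^2 * 19 = 33*19 = 35
  bit 5 = 1: r = r^2 * 19 mod 37 = 35^2 * 19 = 4*19 = 2
  -> B = 2
s = B^a = 2^18 mod 37  (bits of 18 = 10010)
  bit 0 = 1: r = r^2 * 2 mod 37 = 1^2 * 2 = 1*2 = 2
  bit 1 = 0: r = r^2 mod 37 = 2^2 = 4
  bit 2 = 0: r = r^2 mod 37 = 4^2 = 16
  bit 3 = 1: r = r^2 * 2 mod 37 = 16^2 * 2 = 34*2 = 31
  bit 4 = 0: r = r^2 mod 37 = 31^2 = 36
  -> s = B^a = 36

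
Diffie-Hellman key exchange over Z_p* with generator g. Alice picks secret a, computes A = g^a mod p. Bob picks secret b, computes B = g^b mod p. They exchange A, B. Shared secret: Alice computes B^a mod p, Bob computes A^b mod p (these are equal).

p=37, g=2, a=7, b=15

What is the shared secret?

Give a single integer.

Answer: 14

Derivation:
A = 2^7 mod 37  (bits of 7 = 111)
  bit 0 = 1: r = r^2 * 2 mod 37 = 1^2 * 2 = 1*2 = 2
  bit 1 = 1: r = r^2 * 2 mod 37 = 2^2 * 2 = 4*2 = 8
  bit 2 = 1: r = r^2 * 2 mod 37 = 8^2 * 2 = 27*2 = 17
  -> A = 17
B = 2^15 mod 37  (bits of 15 = 1111)
  bit 0 = 1: r = r^2 * 2 mod 37 = 1^2 * 2 = 1*2 = 2
  bit 1 = 1: r = r^2 * 2 mod 37 = 2^2 * 2 = 4*2 = 8
  bit 2 = 1: r = r^2 * 2 mod 37 = 8^2 * 2 = 27*2 = 17
  bit 3 = 1: r = r^2 * 2 mod 37 = 17^2 * 2 = 30*2 = 23
  -> B = 23
s = B^a = 23^7 mod 37  (bits of 7 = 111)
  bit 0 = 1: r = r^2 * 23 mod 37 = 1^2 * 23 = 1*23 = 23
  bit 1 = 1: r = r^2 * 23 mod 37 = 23^2 * 23 = 11*23 = 31
  bit 2 = 1: r = r^2 * 23 mod 37 = 31^2 * 23 = 36*23 = 14
  -> s = B^a = 14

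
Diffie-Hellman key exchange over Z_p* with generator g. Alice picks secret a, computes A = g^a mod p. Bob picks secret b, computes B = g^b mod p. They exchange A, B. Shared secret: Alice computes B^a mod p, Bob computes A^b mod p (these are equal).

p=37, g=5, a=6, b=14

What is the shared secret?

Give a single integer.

Answer: 10

Derivation:
A = 5^6 mod 37  (bits of 6 = 110)
  bit 0 = 1: r = r^2 * 5 mod 37 = 1^2 * 5 = 1*5 = 5
  bit 1 = 1: r = r^2 * 5 mod 37 = 5^2 * 5 = 25*5 = 14
  bit 2 = 0: r = r^2 mod 37 = 14^2 = 11
  -> A = 11
B = 5^14 mod 37  (bits of 14 = 1110)
  bit 0 = 1: r = r^2 * 5 mod 37 = 1^2 * 5 = 1*5 = 5
  bit 1 = 1: r = r^2 * 5 mod 37 = 5^2 * 5 = 25*5 = 14
  bit 2 = 1: r = r^2 * 5 mod 37 = 14^2 * 5 = 11*5 = 18
  bit 3 = 0: r = r^2 mod 37 = 18^2 = 28
  -> B = 28
s = B^a = 28^6 mod 37  (bits of 6 = 110)
  bit 0 = 1: r = r^2 * 28 mod 37 = 1^2 * 28 = 1*28 = 28
  bit 1 = 1: r = r^2 * 28 mod 37 = 28^2 * 28 = 7*28 = 11
  bit 2 = 0: r = r^2 mod 37 = 11^2 = 10
  -> s = B^a = 10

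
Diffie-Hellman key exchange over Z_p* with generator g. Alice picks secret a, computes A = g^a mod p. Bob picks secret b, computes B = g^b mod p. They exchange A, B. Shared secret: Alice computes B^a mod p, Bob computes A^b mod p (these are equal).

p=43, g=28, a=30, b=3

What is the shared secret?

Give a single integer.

A = 28^30 mod 43  (bits of 30 = 11110)
  bit 0 = 1: r = r^2 * 28 mod 43 = 1^2 * 28 = 1*28 = 28
  bit 1 = 1: r = r^2 * 28 mod 43 = 28^2 * 28 = 10*28 = 22
  bit 2 = 1: r = r^2 * 28 mod 43 = 22^2 * 28 = 11*28 = 7
  bit 3 = 1: r = r^2 * 28 mod 43 = 7^2 * 28 = 6*28 = 39
  bit 4 = 0: r = r^2 mod 43 = 39^2 = 16
  -> A = 16
B = 28^3 mod 43  (bits of 3 = 11)
  bit 0 = 1: r = r^2 * 28 mod 43 = 1^2 * 28 = 1*28 = 28
  bit 1 = 1: r = r^2 * 28 mod 43 = 28^2 * 28 = 10*28 = 22
  -> B = 22
s = B^a = 22^30 mod 43  (bits of 30 = 11110)
  bit 0 = 1: r = r^2 * 22 mod 43 = 1^2 * 22 = 1*22 = 22
  bit 1 = 1: r = r^2 * 22 mod 43 = 22^2 * 22 = 11*22 = 27
  bit 2 = 1: r = r^2 * 22 mod 43 = 27^2 * 22 = 41*22 = 42
  bit 3 = 1: r = r^2 * 22 mod 43 = 42^2 * 22 = 1*22 = 22
  bit 4 = 0: r = r^2 mod 43 = 22^2 = 11
  -> s = B^a = 11

Answer: 11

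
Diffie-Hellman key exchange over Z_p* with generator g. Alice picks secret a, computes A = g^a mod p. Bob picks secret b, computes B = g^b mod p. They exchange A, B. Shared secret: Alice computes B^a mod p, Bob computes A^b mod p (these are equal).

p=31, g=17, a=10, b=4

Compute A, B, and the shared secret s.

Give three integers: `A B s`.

A = 17^10 mod 31  (bits of 10 = 1010)
  bit 0 = 1: r = r^2 * 17 mod 31 = 1^2 * 17 = 1*17 = 17
  bit 1 = 0: r = r^2 mod 31 = 17^2 = 10
  bit 2 = 1: r = r^2 * 17 mod 31 = 10^2 * 17 = 7*17 = 26
  bit 3 = 0: r = r^2 mod 31 = 26^2 = 25
  -> A = 25
B = 17^4 mod 31  (bits of 4 = 100)
  bit 0 = 1: r = r^2 * 17 mod 31 = 1^2 * 17 = 1*17 = 17
  bit 1 = 0: r = r^2 mod 31 = 17^2 = 10
  bit 2 = 0: r = r^2 mod 31 = 10^2 = 7
  -> B = 7
s = B^a = 7^10 mod 31  (bits of 10 = 1010)
  bit 0 = 1: r = r^2 * 7 mod 31 = 1^2 * 7 = 1*7 = 7
  bit 1 = 0: r = r^2 mod 31 = 7^2 = 18
  bit 2 = 1: r = r^2 * 7 mod 31 = 18^2 * 7 = 14*7 = 5
  bit 3 = 0: r = r^2 mod 31 = 5^2 = 25
  -> s = B^a = 25

Answer: 25 7 25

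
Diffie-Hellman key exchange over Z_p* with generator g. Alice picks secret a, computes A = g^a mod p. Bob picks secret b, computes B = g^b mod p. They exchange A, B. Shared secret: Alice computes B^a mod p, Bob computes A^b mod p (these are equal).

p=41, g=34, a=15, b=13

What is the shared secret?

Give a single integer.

Answer: 14

Derivation:
A = 34^15 mod 41  (bits of 15 = 1111)
  bit 0 = 1: r = r^2 * 34 mod 41 = 1^2 * 34 = 1*34 = 34
  bit 1 = 1: r = r^2 * 34 mod 41 = 34^2 * 34 = 8*34 = 26
  bit 2 = 1: r = r^2 * 34 mod 41 = 26^2 * 34 = 20*34 = 24
  bit 3 = 1: r = r^2 * 34 mod 41 = 24^2 * 34 = 2*34 = 27
  -> A = 27
B = 34^13 mod 41  (bits of 13 = 1101)
  bit 0 = 1: r = r^2 * 34 mod 41 = 1^2 * 34 = 1*34 = 34
  bit 1 = 1: r = r^2 * 34 mod 41 = 34^2 * 34 = 8*34 = 26
  bit 2 = 0: r = r^2 mod 41 = 26^2 = 20
  bit 3 = 1: r = r^2 * 34 mod 41 = 20^2 * 34 = 31*34 = 29
  -> B = 29
s = B^a = 29^15 mod 41  (bits of 15 = 1111)
  bit 0 = 1: r = r^2 * 29 mod 41 = 1^2 * 29 = 1*29 = 29
  bit 1 = 1: r = r^2 * 29 mod 41 = 29^2 * 29 = 21*29 = 35
  bit 2 = 1: r = r^2 * 29 mod 41 = 35^2 * 29 = 36*29 = 19
  bit 3 = 1: r = r^2 * 29 mod 41 = 19^2 * 29 = 33*29 = 14
  -> s = B^a = 14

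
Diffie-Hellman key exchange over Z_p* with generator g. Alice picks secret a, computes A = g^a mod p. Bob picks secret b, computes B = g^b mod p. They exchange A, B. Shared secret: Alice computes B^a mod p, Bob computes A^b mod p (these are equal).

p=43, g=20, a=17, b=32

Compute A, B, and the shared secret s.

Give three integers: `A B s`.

Answer: 29 25 10

Derivation:
A = 20^17 mod 43  (bits of 17 = 10001)
  bit 0 = 1: r = r^2 * 20 mod 43 = 1^2 * 20 = 1*20 = 20
  bit 1 = 0: r = r^2 mod 43 = 20^2 = 13
  bit 2 = 0: r = r^2 mod 43 = 13^2 = 40
  bit 3 = 0: r = r^2 mod 43 = 40^2 = 9
  bit 4 = 1: r = r^2 * 20 mod 43 = 9^2 * 20 = 38*20 = 29
  -> A = 29
B = 20^32 mod 43  (bits of 32 = 100000)
  bit 0 = 1: r = r^2 * 20 mod 43 = 1^2 * 20 = 1*20 = 20
  bit 1 = 0: r = r^2 mod 43 = 20^2 = 13
  bit 2 = 0: r = r^2 mod 43 = 13^2 = 40
  bit 3 = 0: r = r^2 mod 43 = 40^2 = 9
  bit 4 = 0: r = r^2 mod 43 = 9^2 = 38
  bit 5 = 0: r = r^2 mod 43 = 38^2 = 25
  -> B = 25
s = B^a = 25^17 mod 43  (bits of 17 = 10001)
  bit 0 = 1: r = r^2 * 25 mod 43 = 1^2 * 25 = 1*25 = 25
  bit 1 = 0: r = r^2 mod 43 = 25^2 = 23
  bit 2 = 0: r = r^2 mod 43 = 23^2 = 13
  bit 3 = 0: r = r^2 mod 43 = 13^2 = 40
  bit 4 = 1: r = r^2 * 25 mod 43 = 40^2 * 25 = 9*25 = 10
  -> s = B^a = 10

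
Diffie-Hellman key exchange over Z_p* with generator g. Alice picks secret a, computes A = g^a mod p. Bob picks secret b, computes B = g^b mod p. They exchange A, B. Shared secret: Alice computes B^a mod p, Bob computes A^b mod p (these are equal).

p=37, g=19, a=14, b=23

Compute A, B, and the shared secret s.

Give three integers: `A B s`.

A = 19^14 mod 37  (bits of 14 = 1110)
  bit 0 = 1: r = r^2 * 19 mod 37 = 1^2 * 19 = 1*19 = 19
  bit 1 = 1: r = r^2 * 19 mod 37 = 19^2 * 19 = 28*19 = 14
  bit 2 = 1: r = r^2 * 19 mod 37 = 14^2 * 19 = 11*19 = 24
  bit 3 = 0: r = r^2 mod 37 = 24^2 = 21
  -> A = 21
B = 19^23 mod 37  (bits of 23 = 10111)
  bit 0 = 1: r = r^2 * 19 mod 37 = 1^2 * 19 = 1*19 = 19
  bit 1 = 0: r = r^2 mod 37 = 19^2 = 28
  bit 2 = 1: r = r^2 * 19 mod 37 = 28^2 * 19 = 7*19 = 22
  bit 3 = 1: r = r^2 * 19 mod 37 = 22^2 * 19 = 3*19 = 20
  bit 4 = 1: r = r^2 * 19 mod 37 = 20^2 * 19 = 30*19 = 15
  -> B = 15
s = B^a = 15^14 mod 37  (bits of 14 = 1110)
  bit 0 = 1: r = r^2 * 15 mod 37 = 1^2 * 15 = 1*15 = 15
  bit 1 = 1: r = r^2 * 15 mod 37 = 15^2 * 15 = 3*15 = 8
  bit 2 = 1: r = r^2 * 15 mod 37 = 8^2 * 15 = 27*15 = 35
  bit 3 = 0: r = r^2 mod 37 = 35^2 = 4
  -> s = B^a = 4

Answer: 21 15 4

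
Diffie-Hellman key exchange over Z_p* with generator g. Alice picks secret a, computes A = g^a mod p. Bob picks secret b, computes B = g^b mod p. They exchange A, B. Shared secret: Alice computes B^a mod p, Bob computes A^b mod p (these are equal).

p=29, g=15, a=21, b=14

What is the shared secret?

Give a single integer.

Answer: 28

Derivation:
A = 15^21 mod 29  (bits of 21 = 10101)
  bit 0 = 1: r = r^2 * 15 mod 29 = 1^2 * 15 = 1*15 = 15
  bit 1 = 0: r = r^2 mod 29 = 15^2 = 22
  bit 2 = 1: r = r^2 * 15 mod 29 = 22^2 * 15 = 20*15 = 10
  bit 3 = 0: r = r^2 mod 29 = 10^2 = 13
  bit 4 = 1: r = r^2 * 15 mod 29 = 13^2 * 15 = 24*15 = 12
  -> A = 12
B = 15^14 mod 29  (bits of 14 = 1110)
  bit 0 = 1: r = r^2 * 15 mod 29 = 1^2 * 15 = 1*15 = 15
  bit 1 = 1: r = r^2 * 15 mod 29 = 15^2 * 15 = 22*15 = 11
  bit 2 = 1: r = r^2 * 15 mod 29 = 11^2 * 15 = 5*15 = 17
  bit 3 = 0: r = r^2 mod 29 = 17^2 = 28
  -> B = 28
s = B^a = 28^21 mod 29  (bits of 21 = 10101)
  bit 0 = 1: r = r^2 * 28 mod 29 = 1^2 * 28 = 1*28 = 28
  bit 1 = 0: r = r^2 mod 29 = 28^2 = 1
  bit 2 = 1: r = r^2 * 28 mod 29 = 1^2 * 28 = 1*28 = 28
  bit 3 = 0: r = r^2 mod 29 = 28^2 = 1
  bit 4 = 1: r = r^2 * 28 mod 29 = 1^2 * 28 = 1*28 = 28
  -> s = B^a = 28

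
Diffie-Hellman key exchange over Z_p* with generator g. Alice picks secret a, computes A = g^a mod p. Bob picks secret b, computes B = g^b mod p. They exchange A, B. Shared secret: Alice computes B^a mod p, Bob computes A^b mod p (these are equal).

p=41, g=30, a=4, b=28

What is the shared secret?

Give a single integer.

Answer: 18

Derivation:
A = 30^4 mod 41  (bits of 4 = 100)
  bit 0 = 1: r = r^2 * 30 mod 41 = 1^2 * 30 = 1*30 = 30
  bit 1 = 0: r = r^2 mod 41 = 30^2 = 39
  bit 2 = 0: r = r^2 mod 41 = 39^2 = 4
  -> A = 4
B = 30^28 mod 41  (bits of 28 = 11100)
  bit 0 = 1: r = r^2 * 30 mod 41 = 1^2 * 30 = 1*30 = 30
  bit 1 = 1: r = r^2 * 30 mod 41 = 30^2 * 30 = 39*30 = 22
  bit 2 = 1: r = r^2 * 30 mod 41 = 22^2 * 30 = 33*30 = 6
  bit 3 = 0: r = r^2 mod 41 = 6^2 = 36
  bit 4 = 0: r = r^2 mod 41 = 36^2 = 25
  -> B = 25
s = B^a = 25^4 mod 41  (bits of 4 = 100)
  bit 0 = 1: r = r^2 * 25 mod 41 = 1^2 * 25 = 1*25 = 25
  bit 1 = 0: r = r^2 mod 41 = 25^2 = 10
  bit 2 = 0: r = r^2 mod 41 = 10^2 = 18
  -> s = B^a = 18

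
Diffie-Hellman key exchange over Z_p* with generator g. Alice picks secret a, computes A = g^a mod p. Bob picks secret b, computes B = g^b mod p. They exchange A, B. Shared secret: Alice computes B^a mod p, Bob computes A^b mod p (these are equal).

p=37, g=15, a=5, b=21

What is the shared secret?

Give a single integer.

Answer: 14

Derivation:
A = 15^5 mod 37  (bits of 5 = 101)
  bit 0 = 1: r = r^2 * 15 mod 37 = 1^2 * 15 = 1*15 = 15
  bit 1 = 0: r = r^2 mod 37 = 15^2 = 3
  bit 2 = 1: r = r^2 * 15 mod 37 = 3^2 * 15 = 9*15 = 24
  -> A = 24
B = 15^21 mod 37  (bits of 21 = 10101)
  bit 0 = 1: r = r^2 * 15 mod 37 = 1^2 * 15 = 1*15 = 15
  bit 1 = 0: r = r^2 mod 37 = 15^2 = 3
  bit 2 = 1: r = r^2 * 15 mod 37 = 3^2 * 15 = 9*15 = 24
  bit 3 = 0: r = r^2 mod 37 = 24^2 = 21
  bit 4 = 1: r = r^2 * 15 mod 37 = 21^2 * 15 = 34*15 = 29
  -> B = 29
s = B^a = 29^5 mod 37  (bits of 5 = 101)
  bit 0 = 1: r = r^2 * 29 mod 37 = 1^2 * 29 = 1*29 = 29
  bit 1 = 0: r = r^2 mod 37 = 29^2 = 27
  bit 2 = 1: r = r^2 * 29 mod 37 = 27^2 * 29 = 26*29 = 14
  -> s = B^a = 14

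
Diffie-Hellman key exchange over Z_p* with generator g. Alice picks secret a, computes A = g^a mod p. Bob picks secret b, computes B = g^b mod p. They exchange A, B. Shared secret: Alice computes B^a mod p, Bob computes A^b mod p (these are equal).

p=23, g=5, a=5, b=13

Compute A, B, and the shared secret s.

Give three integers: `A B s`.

A = 5^5 mod 23  (bits of 5 = 101)
  bit 0 = 1: r = r^2 * 5 mod 23 = 1^2 * 5 = 1*5 = 5
  bit 1 = 0: r = r^2 mod 23 = 5^2 = 2
  bit 2 = 1: r = r^2 * 5 mod 23 = 2^2 * 5 = 4*5 = 20
  -> A = 20
B = 5^13 mod 23  (bits of 13 = 1101)
  bit 0 = 1: r = r^2 * 5 mod 23 = 1^2 * 5 = 1*5 = 5
  bit 1 = 1: r = r^2 * 5 mod 23 = 5^2 * 5 = 2*5 = 10
  bit 2 = 0: r = r^2 mod 23 = 10^2 = 8
  bit 3 = 1: r = r^2 * 5 mod 23 = 8^2 * 5 = 18*5 = 21
  -> B = 21
s = B^a = 21^5 mod 23  (bits of 5 = 101)
  bit 0 = 1: r = r^2 * 21 mod 23 = 1^2 * 21 = 1*21 = 21
  bit 1 = 0: r = r^2 mod 23 = 21^2 = 4
  bit 2 = 1: r = r^2 * 21 mod 23 = 4^2 * 21 = 16*21 = 14
  -> s = B^a = 14

Answer: 20 21 14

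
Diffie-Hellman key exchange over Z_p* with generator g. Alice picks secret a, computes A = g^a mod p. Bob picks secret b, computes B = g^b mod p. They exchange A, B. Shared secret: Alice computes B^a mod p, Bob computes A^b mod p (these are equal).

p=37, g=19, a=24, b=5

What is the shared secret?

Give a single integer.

A = 19^24 mod 37  (bits of 24 = 11000)
  bit 0 = 1: r = r^2 * 19 mod 37 = 1^2 * 19 = 1*19 = 19
  bit 1 = 1: r = r^2 * 19 mod 37 = 19^2 * 19 = 28*19 = 14
  bit 2 = 0: r = r^2 mod 37 = 14^2 = 11
  bit 3 = 0: r = r^2 mod 37 = 11^2 = 10
  bit 4 = 0: r = r^2 mod 37 = 10^2 = 26
  -> A = 26
B = 19^5 mod 37  (bits of 5 = 101)
  bit 0 = 1: r = r^2 * 19 mod 37 = 1^2 * 19 = 1*19 = 19
  bit 1 = 0: r = r^2 mod 37 = 19^2 = 28
  bit 2 = 1: r = r^2 * 19 mod 37 = 28^2 * 19 = 7*19 = 22
  -> B = 22
s = B^a = 22^24 mod 37  (bits of 24 = 11000)
  bit 0 = 1: r = r^2 * 22 mod 37 = 1^2 * 22 = 1*22 = 22
  bit 1 = 1: r = r^2 * 22 mod 37 = 22^2 * 22 = 3*22 = 29
  bit 2 = 0: r = r^2 mod 37 = 29^2 = 27
  bit 3 = 0: r = r^2 mod 37 = 27^2 = 26
  bit 4 = 0: r = r^2 mod 37 = 26^2 = 10
  -> s = B^a = 10

Answer: 10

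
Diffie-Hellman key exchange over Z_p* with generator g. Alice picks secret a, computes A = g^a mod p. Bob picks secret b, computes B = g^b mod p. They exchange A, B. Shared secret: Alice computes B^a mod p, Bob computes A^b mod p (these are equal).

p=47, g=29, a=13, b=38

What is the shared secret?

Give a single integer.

Answer: 9

Derivation:
A = 29^13 mod 47  (bits of 13 = 1101)
  bit 0 = 1: r = r^2 * 29 mod 47 = 1^2 * 29 = 1*29 = 29
  bit 1 = 1: r = r^2 * 29 mod 47 = 29^2 * 29 = 42*29 = 43
  bit 2 = 0: r = r^2 mod 47 = 43^2 = 16
  bit 3 = 1: r = r^2 * 29 mod 47 = 16^2 * 29 = 21*29 = 45
  -> A = 45
B = 29^38 mod 47  (bits of 38 = 100110)
  bit 0 = 1: r = r^2 * 29 mod 47 = 1^2 * 29 = 1*29 = 29
  bit 1 = 0: r = r^2 mod 47 = 29^2 = 42
  bit 2 = 0: r = r^2 mod 47 = 42^2 = 25
  bit 3 = 1: r = r^2 * 29 mod 47 = 25^2 * 29 = 14*29 = 30
  bit 4 = 1: r = r^2 * 29 mod 47 = 30^2 * 29 = 7*29 = 15
  bit 5 = 0: r = r^2 mod 47 = 15^2 = 37
  -> B = 37
s = B^a = 37^13 mod 47  (bits of 13 = 1101)
  bit 0 = 1: r = r^2 * 37 mod 47 = 1^2 * 37 = 1*37 = 37
  bit 1 = 1: r = r^2 * 37 mod 47 = 37^2 * 37 = 6*37 = 34
  bit 2 = 0: r = r^2 mod 47 = 34^2 = 28
  bit 3 = 1: r = r^2 * 37 mod 47 = 28^2 * 37 = 32*37 = 9
  -> s = B^a = 9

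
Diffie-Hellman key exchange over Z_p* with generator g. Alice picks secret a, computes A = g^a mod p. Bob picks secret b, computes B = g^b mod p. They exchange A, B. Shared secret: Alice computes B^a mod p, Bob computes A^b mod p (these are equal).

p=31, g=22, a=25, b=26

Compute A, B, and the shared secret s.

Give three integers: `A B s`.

Answer: 26 14 25

Derivation:
A = 22^25 mod 31  (bits of 25 = 11001)
  bit 0 = 1: r = r^2 * 22 mod 31 = 1^2 * 22 = 1*22 = 22
  bit 1 = 1: r = r^2 * 22 mod 31 = 22^2 * 22 = 19*22 = 15
  bit 2 = 0: r = r^2 mod 31 = 15^2 = 8
  bit 3 = 0: r = r^2 mod 31 = 8^2 = 2
  bit 4 = 1: r = r^2 * 22 mod 31 = 2^2 * 22 = 4*22 = 26
  -> A = 26
B = 22^26 mod 31  (bits of 26 = 11010)
  bit 0 = 1: r = r^2 * 22 mod 31 = 1^2 * 22 = 1*22 = 22
  bit 1 = 1: r = r^2 * 22 mod 31 = 22^2 * 22 = 19*22 = 15
  bit 2 = 0: r = r^2 mod 31 = 15^2 = 8
  bit 3 = 1: r = r^2 * 22 mod 31 = 8^2 * 22 = 2*22 = 13
  bit 4 = 0: r = r^2 mod 31 = 13^2 = 14
  -> B = 14
s = B^a = 14^25 mod 31  (bits of 25 = 11001)
  bit 0 = 1: r = r^2 * 14 mod 31 = 1^2 * 14 = 1*14 = 14
  bit 1 = 1: r = r^2 * 14 mod 31 = 14^2 * 14 = 10*14 = 16
  bit 2 = 0: r = r^2 mod 31 = 16^2 = 8
  bit 3 = 0: r = r^2 mod 31 = 8^2 = 2
  bit 4 = 1: r = r^2 * 14 mod 31 = 2^2 * 14 = 4*14 = 25
  -> s = B^a = 25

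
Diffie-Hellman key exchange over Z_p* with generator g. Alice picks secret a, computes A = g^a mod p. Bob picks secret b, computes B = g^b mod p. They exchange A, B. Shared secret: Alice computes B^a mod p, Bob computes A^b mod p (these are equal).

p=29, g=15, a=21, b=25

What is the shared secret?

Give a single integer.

A = 15^21 mod 29  (bits of 21 = 10101)
  bit 0 = 1: r = r^2 * 15 mod 29 = 1^2 * 15 = 1*15 = 15
  bit 1 = 0: r = r^2 mod 29 = 15^2 = 22
  bit 2 = 1: r = r^2 * 15 mod 29 = 22^2 * 15 = 20*15 = 10
  bit 3 = 0: r = r^2 mod 29 = 10^2 = 13
  bit 4 = 1: r = r^2 * 15 mod 29 = 13^2 * 15 = 24*15 = 12
  -> A = 12
B = 15^25 mod 29  (bits of 25 = 11001)
  bit 0 = 1: r = r^2 * 15 mod 29 = 1^2 * 15 = 1*15 = 15
  bit 1 = 1: r = r^2 * 15 mod 29 = 15^2 * 15 = 22*15 = 11
  bit 2 = 0: r = r^2 mod 29 = 11^2 = 5
  bit 3 = 0: r = r^2 mod 29 = 5^2 = 25
  bit 4 = 1: r = r^2 * 15 mod 29 = 25^2 * 15 = 16*15 = 8
  -> B = 8
s = B^a = 8^21 mod 29  (bits of 21 = 10101)
  bit 0 = 1: r = r^2 * 8 mod 29 = 1^2 * 8 = 1*8 = 8
  bit 1 = 0: r = r^2 mod 29 = 8^2 = 6
  bit 2 = 1: r = r^2 * 8 mod 29 = 6^2 * 8 = 7*8 = 27
  bit 3 = 0: r = r^2 mod 29 = 27^2 = 4
  bit 4 = 1: r = r^2 * 8 mod 29 = 4^2 * 8 = 16*8 = 12
  -> s = B^a = 12

Answer: 12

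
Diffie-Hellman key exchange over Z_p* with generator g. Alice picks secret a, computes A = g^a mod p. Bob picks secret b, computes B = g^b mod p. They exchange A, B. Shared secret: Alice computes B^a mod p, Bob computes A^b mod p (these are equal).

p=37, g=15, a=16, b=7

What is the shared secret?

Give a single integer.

Answer: 9

Derivation:
A = 15^16 mod 37  (bits of 16 = 10000)
  bit 0 = 1: r = r^2 * 15 mod 37 = 1^2 * 15 = 1*15 = 15
  bit 1 = 0: r = r^2 mod 37 = 15^2 = 3
  bit 2 = 0: r = r^2 mod 37 = 3^2 = 9
  bit 3 = 0: r = r^2 mod 37 = 9^2 = 7
  bit 4 = 0: r = r^2 mod 37 = 7^2 = 12
  -> A = 12
B = 15^7 mod 37  (bits of 7 = 111)
  bit 0 = 1: r = r^2 * 15 mod 37 = 1^2 * 15 = 1*15 = 15
  bit 1 = 1: r = r^2 * 15 mod 37 = 15^2 * 15 = 3*15 = 8
  bit 2 = 1: r = r^2 * 15 mod 37 = 8^2 * 15 = 27*15 = 35
  -> B = 35
s = B^a = 35^16 mod 37  (bits of 16 = 10000)
  bit 0 = 1: r = r^2 * 35 mod 37 = 1^2 * 35 = 1*35 = 35
  bit 1 = 0: r = r^2 mod 37 = 35^2 = 4
  bit 2 = 0: r = r^2 mod 37 = 4^2 = 16
  bit 3 = 0: r = r^2 mod 37 = 16^2 = 34
  bit 4 = 0: r = r^2 mod 37 = 34^2 = 9
  -> s = B^a = 9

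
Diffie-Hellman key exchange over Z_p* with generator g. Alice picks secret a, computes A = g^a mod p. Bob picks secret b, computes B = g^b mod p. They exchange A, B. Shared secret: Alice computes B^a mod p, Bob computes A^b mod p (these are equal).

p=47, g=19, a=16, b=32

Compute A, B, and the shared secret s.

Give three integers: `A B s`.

Answer: 36 27 9

Derivation:
A = 19^16 mod 47  (bits of 16 = 10000)
  bit 0 = 1: r = r^2 * 19 mod 47 = 1^2 * 19 = 1*19 = 19
  bit 1 = 0: r = r^2 mod 47 = 19^2 = 32
  bit 2 = 0: r = r^2 mod 47 = 32^2 = 37
  bit 3 = 0: r = r^2 mod 47 = 37^2 = 6
  bit 4 = 0: r = r^2 mod 47 = 6^2 = 36
  -> A = 36
B = 19^32 mod 47  (bits of 32 = 100000)
  bit 0 = 1: r = r^2 * 19 mod 47 = 1^2 * 19 = 1*19 = 19
  bit 1 = 0: r = r^2 mod 47 = 19^2 = 32
  bit 2 = 0: r = r^2 mod 47 = 32^2 = 37
  bit 3 = 0: r = r^2 mod 47 = 37^2 = 6
  bit 4 = 0: r = r^2 mod 47 = 6^2 = 36
  bit 5 = 0: r = r^2 mod 47 = 36^2 = 27
  -> B = 27
s = B^a = 27^16 mod 47  (bits of 16 = 10000)
  bit 0 = 1: r = r^2 * 27 mod 47 = 1^2 * 27 = 1*27 = 27
  bit 1 = 0: r = r^2 mod 47 = 27^2 = 24
  bit 2 = 0: r = r^2 mod 47 = 24^2 = 12
  bit 3 = 0: r = r^2 mod 47 = 12^2 = 3
  bit 4 = 0: r = r^2 mod 47 = 3^2 = 9
  -> s = B^a = 9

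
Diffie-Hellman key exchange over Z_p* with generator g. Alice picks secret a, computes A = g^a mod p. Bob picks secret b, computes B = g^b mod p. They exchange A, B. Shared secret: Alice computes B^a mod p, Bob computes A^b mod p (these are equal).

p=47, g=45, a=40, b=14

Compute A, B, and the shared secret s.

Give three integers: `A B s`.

A = 45^40 mod 47  (bits of 40 = 101000)
  bit 0 = 1: r = r^2 * 45 mod 47 = 1^2 * 45 = 1*45 = 45
  bit 1 = 0: r = r^2 mod 47 = 45^2 = 4
  bit 2 = 1: r = r^2 * 45 mod 47 = 4^2 * 45 = 16*45 = 15
  bit 3 = 0: r = r^2 mod 47 = 15^2 = 37
  bit 4 = 0: r = r^2 mod 47 = 37^2 = 6
  bit 5 = 0: r = r^2 mod 47 = 6^2 = 36
  -> A = 36
B = 45^14 mod 47  (bits of 14 = 1110)
  bit 0 = 1: r = r^2 * 45 mod 47 = 1^2 * 45 = 1*45 = 45
  bit 1 = 1: r = r^2 * 45 mod 47 = 45^2 * 45 = 4*45 = 39
  bit 2 = 1: r = r^2 * 45 mod 47 = 39^2 * 45 = 17*45 = 13
  bit 3 = 0: r = r^2 mod 47 = 13^2 = 28
  -> B = 28
s = B^a = 28^40 mod 47  (bits of 40 = 101000)
  bit 0 = 1: r = r^2 * 28 mod 47 = 1^2 * 28 = 1*28 = 28
  bit 1 = 0: r = r^2 mod 47 = 28^2 = 32
  bit 2 = 1: r = r^2 * 28 mod 47 = 32^2 * 28 = 37*28 = 2
  bit 3 = 0: r = r^2 mod 47 = 2^2 = 4
  bit 4 = 0: r = r^2 mod 47 = 4^2 = 16
  bit 5 = 0: r = r^2 mod 47 = 16^2 = 21
  -> s = B^a = 21

Answer: 36 28 21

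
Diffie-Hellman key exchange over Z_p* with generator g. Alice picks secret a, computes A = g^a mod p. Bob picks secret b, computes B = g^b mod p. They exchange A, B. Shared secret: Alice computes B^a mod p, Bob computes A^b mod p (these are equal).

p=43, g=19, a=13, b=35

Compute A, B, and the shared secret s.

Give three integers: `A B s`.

A = 19^13 mod 43  (bits of 13 = 1101)
  bit 0 = 1: r = r^2 * 19 mod 43 = 1^2 * 19 = 1*19 = 19
  bit 1 = 1: r = r^2 * 19 mod 43 = 19^2 * 19 = 17*19 = 22
  bit 2 = 0: r = r^2 mod 43 = 22^2 = 11
  bit 3 = 1: r = r^2 * 19 mod 43 = 11^2 * 19 = 35*19 = 20
  -> A = 20
B = 19^35 mod 43  (bits of 35 = 100011)
  bit 0 = 1: r = r^2 * 19 mod 43 = 1^2 * 19 = 1*19 = 19
  bit 1 = 0: r = r^2 mod 43 = 19^2 = 17
  bit 2 = 0: r = r^2 mod 43 = 17^2 = 31
  bit 3 = 0: r = r^2 mod 43 = 31^2 = 15
  bit 4 = 1: r = r^2 * 19 mod 43 = 15^2 * 19 = 10*19 = 18
  bit 5 = 1: r = r^2 * 19 mod 43 = 18^2 * 19 = 23*19 = 7
  -> B = 7
s = B^a = 7^13 mod 43  (bits of 13 = 1101)
  bit 0 = 1: r = r^2 * 7 mod 43 = 1^2 * 7 = 1*7 = 7
  bit 1 = 1: r = r^2 * 7 mod 43 = 7^2 * 7 = 6*7 = 42
  bit 2 = 0: r = r^2 mod 43 = 42^2 = 1
  bit 3 = 1: r = r^2 * 7 mod 43 = 1^2 * 7 = 1*7 = 7
  -> s = B^a = 7

Answer: 20 7 7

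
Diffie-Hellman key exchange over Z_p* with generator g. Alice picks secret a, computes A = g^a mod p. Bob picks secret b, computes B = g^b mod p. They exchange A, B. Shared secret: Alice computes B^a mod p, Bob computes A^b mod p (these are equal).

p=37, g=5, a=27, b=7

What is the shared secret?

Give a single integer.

Answer: 6

Derivation:
A = 5^27 mod 37  (bits of 27 = 11011)
  bit 0 = 1: r = r^2 * 5 mod 37 = 1^2 * 5 = 1*5 = 5
  bit 1 = 1: r = r^2 * 5 mod 37 = 5^2 * 5 = 25*5 = 14
  bit 2 = 0: r = r^2 mod 37 = 14^2 = 11
  bit 3 = 1: r = r^2 * 5 mod 37 = 11^2 * 5 = 10*5 = 13
  bit 4 = 1: r = r^2 * 5 mod 37 = 13^2 * 5 = 21*5 = 31
  -> A = 31
B = 5^7 mod 37  (bits of 7 = 111)
  bit 0 = 1: r = r^2 * 5 mod 37 = 1^2 * 5 = 1*5 = 5
  bit 1 = 1: r = r^2 * 5 mod 37 = 5^2 * 5 = 25*5 = 14
  bit 2 = 1: r = r^2 * 5 mod 37 = 14^2 * 5 = 11*5 = 18
  -> B = 18
s = B^a = 18^27 mod 37  (bits of 27 = 11011)
  bit 0 = 1: r = r^2 * 18 mod 37 = 1^2 * 18 = 1*18 = 18
  bit 1 = 1: r = r^2 * 18 mod 37 = 18^2 * 18 = 28*18 = 23
  bit 2 = 0: r = r^2 mod 37 = 23^2 = 11
  bit 3 = 1: r = r^2 * 18 mod 37 = 11^2 * 18 = 10*18 = 32
  bit 4 = 1: r = r^2 * 18 mod 37 = 32^2 * 18 = 25*18 = 6
  -> s = B^a = 6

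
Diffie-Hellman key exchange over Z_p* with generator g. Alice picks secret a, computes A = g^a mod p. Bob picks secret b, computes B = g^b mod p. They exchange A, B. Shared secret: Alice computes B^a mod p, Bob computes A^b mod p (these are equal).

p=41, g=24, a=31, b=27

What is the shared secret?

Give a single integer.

Answer: 6

Derivation:
A = 24^31 mod 41  (bits of 31 = 11111)
  bit 0 = 1: r = r^2 * 24 mod 41 = 1^2 * 24 = 1*24 = 24
  bit 1 = 1: r = r^2 * 24 mod 41 = 24^2 * 24 = 2*24 = 7
  bit 2 = 1: r = r^2 * 24 mod 41 = 7^2 * 24 = 8*24 = 28
  bit 3 = 1: r = r^2 * 24 mod 41 = 28^2 * 24 = 5*24 = 38
  bit 4 = 1: r = r^2 * 24 mod 41 = 38^2 * 24 = 9*24 = 11
  -> A = 11
B = 24^27 mod 41  (bits of 27 = 11011)
  bit 0 = 1: r = r^2 * 24 mod 41 = 1^2 * 24 = 1*24 = 24
  bit 1 = 1: r = r^2 * 24 mod 41 = 24^2 * 24 = 2*24 = 7
  bit 2 = 0: r = r^2 mod 41 = 7^2 = 8
  bit 3 = 1: r = r^2 * 24 mod 41 = 8^2 * 24 = 23*24 = 19
  bit 4 = 1: r = r^2 * 24 mod 41 = 19^2 * 24 = 33*24 = 13
  -> B = 13
s = B^a = 13^31 mod 41  (bits of 31 = 11111)
  bit 0 = 1: r = r^2 * 13 mod 41 = 1^2 * 13 = 1*13 = 13
  bit 1 = 1: r = r^2 * 13 mod 41 = 13^2 * 13 = 5*13 = 24
  bit 2 = 1: r = r^2 * 13 mod 41 = 24^2 * 13 = 2*13 = 26
  bit 3 = 1: r = r^2 * 13 mod 41 = 26^2 * 13 = 20*13 = 14
  bit 4 = 1: r = r^2 * 13 mod 41 = 14^2 * 13 = 32*13 = 6
  -> s = B^a = 6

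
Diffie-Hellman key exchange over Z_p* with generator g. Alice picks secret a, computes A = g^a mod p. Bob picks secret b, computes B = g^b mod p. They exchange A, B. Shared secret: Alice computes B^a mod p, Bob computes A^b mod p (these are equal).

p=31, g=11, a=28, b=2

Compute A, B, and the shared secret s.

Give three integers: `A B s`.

Answer: 10 28 7

Derivation:
A = 11^28 mod 31  (bits of 28 = 11100)
  bit 0 = 1: r = r^2 * 11 mod 31 = 1^2 * 11 = 1*11 = 11
  bit 1 = 1: r = r^2 * 11 mod 31 = 11^2 * 11 = 28*11 = 29
  bit 2 = 1: r = r^2 * 11 mod 31 = 29^2 * 11 = 4*11 = 13
  bit 3 = 0: r = r^2 mod 31 = 13^2 = 14
  bit 4 = 0: r = r^2 mod 31 = 14^2 = 10
  -> A = 10
B = 11^2 mod 31  (bits of 2 = 10)
  bit 0 = 1: r = r^2 * 11 mod 31 = 1^2 * 11 = 1*11 = 11
  bit 1 = 0: r = r^2 mod 31 = 11^2 = 28
  -> B = 28
s = B^a = 28^28 mod 31  (bits of 28 = 11100)
  bit 0 = 1: r = r^2 * 28 mod 31 = 1^2 * 28 = 1*28 = 28
  bit 1 = 1: r = r^2 * 28 mod 31 = 28^2 * 28 = 9*28 = 4
  bit 2 = 1: r = r^2 * 28 mod 31 = 4^2 * 28 = 16*28 = 14
  bit 3 = 0: r = r^2 mod 31 = 14^2 = 10
  bit 4 = 0: r = r^2 mod 31 = 10^2 = 7
  -> s = B^a = 7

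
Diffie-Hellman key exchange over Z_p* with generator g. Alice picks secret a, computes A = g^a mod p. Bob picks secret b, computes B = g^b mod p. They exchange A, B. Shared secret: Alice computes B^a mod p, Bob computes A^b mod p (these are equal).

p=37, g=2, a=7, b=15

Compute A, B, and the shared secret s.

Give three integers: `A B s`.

A = 2^7 mod 37  (bits of 7 = 111)
  bit 0 = 1: r = r^2 * 2 mod 37 = 1^2 * 2 = 1*2 = 2
  bit 1 = 1: r = r^2 * 2 mod 37 = 2^2 * 2 = 4*2 = 8
  bit 2 = 1: r = r^2 * 2 mod 37 = 8^2 * 2 = 27*2 = 17
  -> A = 17
B = 2^15 mod 37  (bits of 15 = 1111)
  bit 0 = 1: r = r^2 * 2 mod 37 = 1^2 * 2 = 1*2 = 2
  bit 1 = 1: r = r^2 * 2 mod 37 = 2^2 * 2 = 4*2 = 8
  bit 2 = 1: r = r^2 * 2 mod 37 = 8^2 * 2 = 27*2 = 17
  bit 3 = 1: r = r^2 * 2 mod 37 = 17^2 * 2 = 30*2 = 23
  -> B = 23
s = B^a = 23^7 mod 37  (bits of 7 = 111)
  bit 0 = 1: r = r^2 * 23 mod 37 = 1^2 * 23 = 1*23 = 23
  bit 1 = 1: r = r^2 * 23 mod 37 = 23^2 * 23 = 11*23 = 31
  bit 2 = 1: r = r^2 * 23 mod 37 = 31^2 * 23 = 36*23 = 14
  -> s = B^a = 14

Answer: 17 23 14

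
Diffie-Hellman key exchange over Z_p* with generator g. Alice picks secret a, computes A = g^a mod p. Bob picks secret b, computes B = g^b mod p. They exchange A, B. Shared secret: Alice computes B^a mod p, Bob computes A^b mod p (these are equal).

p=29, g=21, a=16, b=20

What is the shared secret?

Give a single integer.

Answer: 24

Derivation:
A = 21^16 mod 29  (bits of 16 = 10000)
  bit 0 = 1: r = r^2 * 21 mod 29 = 1^2 * 21 = 1*21 = 21
  bit 1 = 0: r = r^2 mod 29 = 21^2 = 6
  bit 2 = 0: r = r^2 mod 29 = 6^2 = 7
  bit 3 = 0: r = r^2 mod 29 = 7^2 = 20
  bit 4 = 0: r = r^2 mod 29 = 20^2 = 23
  -> A = 23
B = 21^20 mod 29  (bits of 20 = 10100)
  bit 0 = 1: r = r^2 * 21 mod 29 = 1^2 * 21 = 1*21 = 21
  bit 1 = 0: r = r^2 mod 29 = 21^2 = 6
  bit 2 = 1: r = r^2 * 21 mod 29 = 6^2 * 21 = 7*21 = 2
  bit 3 = 0: r = r^2 mod 29 = 2^2 = 4
  bit 4 = 0: r = r^2 mod 29 = 4^2 = 16
  -> B = 16
s = B^a = 16^16 mod 29  (bits of 16 = 10000)
  bit 0 = 1: r = r^2 * 16 mod 29 = 1^2 * 16 = 1*16 = 16
  bit 1 = 0: r = r^2 mod 29 = 16^2 = 24
  bit 2 = 0: r = r^2 mod 29 = 24^2 = 25
  bit 3 = 0: r = r^2 mod 29 = 25^2 = 16
  bit 4 = 0: r = r^2 mod 29 = 16^2 = 24
  -> s = B^a = 24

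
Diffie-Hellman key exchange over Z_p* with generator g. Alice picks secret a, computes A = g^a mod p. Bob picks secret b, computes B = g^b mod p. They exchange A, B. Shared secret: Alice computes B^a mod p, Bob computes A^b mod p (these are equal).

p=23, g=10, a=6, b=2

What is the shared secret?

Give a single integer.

Answer: 13

Derivation:
A = 10^6 mod 23  (bits of 6 = 110)
  bit 0 = 1: r = r^2 * 10 mod 23 = 1^2 * 10 = 1*10 = 10
  bit 1 = 1: r = r^2 * 10 mod 23 = 10^2 * 10 = 8*10 = 11
  bit 2 = 0: r = r^2 mod 23 = 11^2 = 6
  -> A = 6
B = 10^2 mod 23  (bits of 2 = 10)
  bit 0 = 1: r = r^2 * 10 mod 23 = 1^2 * 10 = 1*10 = 10
  bit 1 = 0: r = r^2 mod 23 = 10^2 = 8
  -> B = 8
s = B^a = 8^6 mod 23  (bits of 6 = 110)
  bit 0 = 1: r = r^2 * 8 mod 23 = 1^2 * 8 = 1*8 = 8
  bit 1 = 1: r = r^2 * 8 mod 23 = 8^2 * 8 = 18*8 = 6
  bit 2 = 0: r = r^2 mod 23 = 6^2 = 13
  -> s = B^a = 13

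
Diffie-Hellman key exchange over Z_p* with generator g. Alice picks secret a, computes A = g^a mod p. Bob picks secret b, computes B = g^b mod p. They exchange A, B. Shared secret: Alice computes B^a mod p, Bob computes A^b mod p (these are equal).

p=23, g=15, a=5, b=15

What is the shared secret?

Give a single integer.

Answer: 14

Derivation:
A = 15^5 mod 23  (bits of 5 = 101)
  bit 0 = 1: r = r^2 * 15 mod 23 = 1^2 * 15 = 1*15 = 15
  bit 1 = 0: r = r^2 mod 23 = 15^2 = 18
  bit 2 = 1: r = r^2 * 15 mod 23 = 18^2 * 15 = 2*15 = 7
  -> A = 7
B = 15^15 mod 23  (bits of 15 = 1111)
  bit 0 = 1: r = r^2 * 15 mod 23 = 1^2 * 15 = 1*15 = 15
  bit 1 = 1: r = r^2 * 15 mod 23 = 15^2 * 15 = 18*15 = 17
  bit 2 = 1: r = r^2 * 15 mod 23 = 17^2 * 15 = 13*15 = 11
  bit 3 = 1: r = r^2 * 15 mod 23 = 11^2 * 15 = 6*15 = 21
  -> B = 21
s = B^a = 21^5 mod 23  (bits of 5 = 101)
  bit 0 = 1: r = r^2 * 21 mod 23 = 1^2 * 21 = 1*21 = 21
  bit 1 = 0: r = r^2 mod 23 = 21^2 = 4
  bit 2 = 1: r = r^2 * 21 mod 23 = 4^2 * 21 = 16*21 = 14
  -> s = B^a = 14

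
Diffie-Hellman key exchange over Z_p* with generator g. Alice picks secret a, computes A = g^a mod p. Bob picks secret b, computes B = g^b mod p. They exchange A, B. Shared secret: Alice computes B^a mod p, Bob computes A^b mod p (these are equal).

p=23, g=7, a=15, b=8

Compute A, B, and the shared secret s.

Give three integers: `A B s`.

Answer: 14 12 13

Derivation:
A = 7^15 mod 23  (bits of 15 = 1111)
  bit 0 = 1: r = r^2 * 7 mod 23 = 1^2 * 7 = 1*7 = 7
  bit 1 = 1: r = r^2 * 7 mod 23 = 7^2 * 7 = 3*7 = 21
  bit 2 = 1: r = r^2 * 7 mod 23 = 21^2 * 7 = 4*7 = 5
  bit 3 = 1: r = r^2 * 7 mod 23 = 5^2 * 7 = 2*7 = 14
  -> A = 14
B = 7^8 mod 23  (bits of 8 = 1000)
  bit 0 = 1: r = r^2 * 7 mod 23 = 1^2 * 7 = 1*7 = 7
  bit 1 = 0: r = r^2 mod 23 = 7^2 = 3
  bit 2 = 0: r = r^2 mod 23 = 3^2 = 9
  bit 3 = 0: r = r^2 mod 23 = 9^2 = 12
  -> B = 12
s = B^a = 12^15 mod 23  (bits of 15 = 1111)
  bit 0 = 1: r = r^2 * 12 mod 23 = 1^2 * 12 = 1*12 = 12
  bit 1 = 1: r = r^2 * 12 mod 23 = 12^2 * 12 = 6*12 = 3
  bit 2 = 1: r = r^2 * 12 mod 23 = 3^2 * 12 = 9*12 = 16
  bit 3 = 1: r = r^2 * 12 mod 23 = 16^2 * 12 = 3*12 = 13
  -> s = B^a = 13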